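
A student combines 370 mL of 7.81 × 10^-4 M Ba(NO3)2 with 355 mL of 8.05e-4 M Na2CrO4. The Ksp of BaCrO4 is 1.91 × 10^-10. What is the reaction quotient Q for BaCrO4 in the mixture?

Q = 1.57e-7

Total volume = 370 + 355 = 725 mL.
[Ba^2+] = 7.81 x 10^-4 × (370/725) = 3.986 × 10^-4 M
[CrO4^2-] = 8.05 × 10^-4 × (355/725) = 3.942 x 10^-4 M
BaCrO4(s) ⇌ Ba^2+ + CrO4^2-, so Q = [Ba^2+][CrO4^2-]
Q = (3.986 × 10^-4)(3.942 × 10^-4) = 1.57 x 10^-7
Q > Ksp, so BaCrO4 will precipitate.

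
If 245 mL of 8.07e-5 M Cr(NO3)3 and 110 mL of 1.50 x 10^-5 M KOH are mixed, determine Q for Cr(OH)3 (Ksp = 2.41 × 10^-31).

Total volume = 245 + 110 = 355 mL.
[Cr^3+] = 8.07 × 10^-5 × (245/355) = 5.569 × 10^-5 M
[OH^-] = 1.50 x 10^-5 × (110/355) = 4.648 x 10^-6 M
Cr(OH)3(s) ⇌ Cr^3+ + 3 OH^-, so Q = [Cr^3+][OH^-]^3
Q = (5.569 × 10^-5)(4.648 × 10^-6)^3 = 5.59 x 10^-21
Q > Ksp, so Cr(OH)3 will precipitate.

Q ≈ 5.59 × 10^-21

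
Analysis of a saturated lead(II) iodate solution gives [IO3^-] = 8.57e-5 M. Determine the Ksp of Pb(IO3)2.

Pb(IO3)2(s) ⇌ Pb^2+ + 2 IO3^-
Stoichiometry gives [Pb^2+] = (1/2)[IO3^-] = 4.285 × 10^-5 M.
Ksp = [Pb^2+][IO3^-]^2
Ksp = 4.285 × 10^-5 × (8.57 × 10^-5)^2 = 3.15 × 10^-13

3.15e-13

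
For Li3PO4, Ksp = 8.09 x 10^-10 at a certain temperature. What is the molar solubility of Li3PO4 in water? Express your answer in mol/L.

s = 2.34e-3 M

Li3PO4(s) ⇌ 3 Li^+(aq) + PO4^3-(aq)
Ksp = [Li^+]^3[PO4^3-]
With molar solubility s: [Li^+] = 3s, [PO4^3-] = s.
So Ksp = (3s)^3 × s = 27s^4
s = (8.09 x 10^-10 / 27)^(1/4) = 2.34 × 10^-3 M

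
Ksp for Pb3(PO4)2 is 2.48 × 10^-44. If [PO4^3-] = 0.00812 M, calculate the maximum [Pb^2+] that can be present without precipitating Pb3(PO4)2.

Pb3(PO4)2(s) ⇌ 3 Pb^2+(aq) + 2 PO4^3-(aq)
Ksp = [Pb^2+]^3[PO4^3-]^2
Precipitation begins when Q = Ksp. With [PO4^3-] = 0.00812 M:
2.48 × 10^-44 = (0.00812)^2 × [Pb^2+]^3
[Pb^2+] = (2.48 × 10^-44 / 6.593 x 10^-5)^(1/3) = 7.22 × 10^-14 M

[Pb^2+] = 7.22e-14 M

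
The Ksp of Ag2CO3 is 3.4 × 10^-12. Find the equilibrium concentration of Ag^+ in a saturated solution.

Ag2CO3(s) ⇌ 2 Ag^+(aq) + CO3^2-(aq)
Ksp = [Ag^+]^2[CO3^2-]
If s mol/L of Ag2CO3 dissolves, [Ag^+] = 2s and [CO3^2-] = s.
Substituting: Ksp = (2s)^2s = 4s^3
s^3 = 3.4 × 10^-12 / 4, so s = 9.47 × 10^-5 M
[Ag^+] = 2s = 1.9 x 10^-4 M

[Ag^+] ≈ 1.9e-4 M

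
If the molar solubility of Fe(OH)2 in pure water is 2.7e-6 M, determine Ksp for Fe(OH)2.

Ksp = 7.9 × 10^-17

Fe(OH)2(s) <=> Fe^2+(aq) + 2 OH^-(aq)
Let s = molar solubility. Then [Fe^2+] = s and [OH^-] = 2s.
Ksp = [Fe^2+][OH^-]^2
Substituting: Ksp = s(2s)^2 = 4s^3
Ksp = 4 × (2.7 x 10^-6)^3 = 7.9 × 10^-17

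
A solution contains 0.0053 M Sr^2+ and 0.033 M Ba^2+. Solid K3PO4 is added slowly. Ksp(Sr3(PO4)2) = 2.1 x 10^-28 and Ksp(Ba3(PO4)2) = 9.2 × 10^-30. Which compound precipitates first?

Ba3(PO4)2

Each salt begins to precipitate when Q = Ksp, i.e. when [PO4^3-] reaches its threshold.
For Sr3(PO4)2: 2.1 x 10^-28 = (0.0053)^3 × [PO4^3-]^2  ⇒  [PO4^3-] = 3.8 × 10^-11 M.
For Ba3(PO4)2: 9.2 × 10^-30 = (0.033)^3 × [PO4^3-]^2  ⇒  [PO4^3-] = 5.1 × 10^-13 M.
The salt with the lower threshold [PO4^3-] precipitates first: Ba3(PO4)2.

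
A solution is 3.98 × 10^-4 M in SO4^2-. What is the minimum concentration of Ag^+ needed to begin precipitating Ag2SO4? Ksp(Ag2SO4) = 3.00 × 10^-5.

2.75 × 10^-1 M

Ag2SO4(s) ⇌ 2 Ag^+ + SO4^2-
Ksp = [Ag^+]^2[SO4^2-]
Precipitation begins when Q = Ksp. With [SO4^2-] = 3.98 × 10^-4 M:
3.00 × 10^-5 = (3.98 × 10^-4) × [Ag^+]^2
[Ag^+] = (3.00 × 10^-5 / 3.98 × 10^-4)^(1/2) = 2.75 × 10^-1 M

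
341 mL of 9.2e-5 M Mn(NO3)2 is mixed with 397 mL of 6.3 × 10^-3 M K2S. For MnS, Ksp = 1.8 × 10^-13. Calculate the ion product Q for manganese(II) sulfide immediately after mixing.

Total volume = 341 + 397 = 738 mL.
[Mn^2+] = 9.2 x 10^-5 × (341/738) = 4.25 × 10^-5 M
[S^2-] = 6.3 × 10^-3 × (397/738) = 3.39 x 10^-3 M
MnS(s) <=> Mn^2+ + S^2-, so Q = [Mn^2+][S^2-]
Q = (4.25 × 10^-5)(3.39 × 10^-3) = 1.4 × 10^-7
Q > Ksp, so MnS will precipitate.

Q ≈ 1.4 × 10^-7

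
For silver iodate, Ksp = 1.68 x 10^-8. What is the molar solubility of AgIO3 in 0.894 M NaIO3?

s ≈ 1.88 x 10^-8 M

AgIO3(s) ⇌ Ag^+(aq) + IO3^-(aq)
Ksp = [Ag^+][IO3^-]
Let s be the molar solubility in this solution. [Ag^+] = s, [IO3^-] = 0.894 + s ≈ 0.894 (common-ion effect: IO3^- is already 0.894 M).
Ksp ≈ s × 0.894
s = 1.88 × 10^-8 M
Check: s = 1.9 x 10^-8 ≪ 0.894, so the approximation is valid.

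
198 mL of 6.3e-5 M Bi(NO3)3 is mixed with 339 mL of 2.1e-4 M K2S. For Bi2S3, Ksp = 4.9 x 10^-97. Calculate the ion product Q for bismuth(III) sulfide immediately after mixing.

Total volume = 198 + 339 = 537 mL.
[Bi^3+] = 6.3 × 10^-5 × (198/537) = 2.32 × 10^-5 M
[S^2-] = 2.1 × 10^-4 × (339/537) = 1.33 × 10^-4 M
Bi2S3(s) ⇌ 2 Bi^3+ + 3 S^2-, so Q = [Bi^3+]^2[S^2-]^3
Q = (2.32 × 10^-5)^2(1.33 × 10^-4)^3 = 1.3 × 10^-21
Q > Ksp, so Bi2S3 will precipitate.

Q = 1.3e-21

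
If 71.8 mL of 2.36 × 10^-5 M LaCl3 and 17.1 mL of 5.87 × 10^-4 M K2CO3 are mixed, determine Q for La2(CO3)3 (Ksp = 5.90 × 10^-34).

Q = 5.23 × 10^-22

Total volume = 71.8 + 17.1 = 88.9 mL.
[La^3+] = 2.36 x 10^-5 × (71.8/88.9) = 1.906 × 10^-5 M
[CO3^2-] = 5.87 x 10^-4 × (17.1/88.9) = 1.129 × 10^-4 M
La2(CO3)3(s) ⇌ 2 La^3+ + 3 CO3^2-, so Q = [La^3+]^2[CO3^2-]^3
Q = (1.906 × 10^-5)^2(1.129 × 10^-4)^3 = 5.23 x 10^-22
Q > Ksp, so La2(CO3)3 will precipitate.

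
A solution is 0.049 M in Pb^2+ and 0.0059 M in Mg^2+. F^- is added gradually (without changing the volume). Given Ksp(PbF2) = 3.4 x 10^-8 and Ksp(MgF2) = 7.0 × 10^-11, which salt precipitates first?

Precipitation of each salt starts when its ion product equals its Ksp.
For PbF2: 3.4 x 10^-8 = 0.049 × [F^-]^2  ⇒  [F^-] = 8.3 × 10^-4 M.
For MgF2: 7.0 × 10^-11 = 0.0059 × [F^-]^2  ⇒  [F^-] = 1.1 × 10^-4 M.
The salt with the lower threshold [F^-] precipitates first: MgF2.

MgF2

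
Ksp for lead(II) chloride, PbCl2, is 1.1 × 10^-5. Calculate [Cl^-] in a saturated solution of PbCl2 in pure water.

PbCl2(s) ⇌ Pb^2+ + 2 Cl^-
Ksp = [Pb^2+][Cl^-]^2
Let s = molar solubility. Then [Pb^2+] = s and [Cl^-] = 2s.
So Ksp = s × (2s)^2 = 4s^3
s^3 = 1.1 × 10^-5 / 4, so s = 1.40 x 10^-2 M
[Cl^-] = 2s = 2.8 x 10^-2 M

2.8 x 10^-2 M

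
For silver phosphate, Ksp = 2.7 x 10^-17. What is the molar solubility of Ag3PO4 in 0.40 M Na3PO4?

s = 1.4 × 10^-6 M

Ag3PO4(s) <=> 3 Ag^+(aq) + PO4^3-(aq)
Ksp = [Ag^+]^3[PO4^3-]
If s mol/L dissolves here, [Ag^+] = 3s, [PO4^3-] = 0.40 + s ≈ 0.40 (Ksp is small, so little additional dissolves).
Ksp ≈ (3s)^3 × 0.40
s = 1.4 x 10^-6 M
Check: s = 1.4 × 10^-6 ≪ 0.40, so the approximation is valid.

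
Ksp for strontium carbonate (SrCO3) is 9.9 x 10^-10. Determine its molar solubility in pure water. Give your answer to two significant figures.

SrCO3(s) <=> Sr^2+(aq) + CO3^2-(aq)
Ksp = [Sr^2+][CO3^2-]
For each mole of SrCO3 that dissolves: [Sr^2+] = s, [CO3^2-] = s.
Ksp = s^2
s = √(9.9 x 10^-10) = 3.1 x 10^-5 M

s ≈ 3.1 x 10^-5 M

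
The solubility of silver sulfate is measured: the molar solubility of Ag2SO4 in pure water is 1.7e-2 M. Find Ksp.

Ag2SO4(s) ⇌ 2 Ag^+(aq) + SO4^2-(aq)
If s mol/L of Ag2SO4 dissolves, [Ag^+] = 2s and [SO4^2-] = s.
Ksp = [Ag^+]^2[SO4^2-]
Substituting: Ksp = (2s)^2s = 4s^3
With s = 1.7 × 10^-2: Ksp = 2.0 × 10^-5

Ksp = 2.0 × 10^-5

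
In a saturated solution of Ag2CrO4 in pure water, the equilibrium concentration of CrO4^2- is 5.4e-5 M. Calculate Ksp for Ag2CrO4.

Ag2CrO4(s) ⇌ 2 Ag^+ + CrO4^2-
Stoichiometry gives [Ag^+] = (2/1)[CrO4^2-] = 1.08 × 10^-4 M.
Ksp = [Ag^+]^2[CrO4^2-]
Ksp = (1.08 × 10^-4)^2 × 5.4 x 10^-5 = 6.3 × 10^-13

Ksp ≈ 6.3 x 10^-13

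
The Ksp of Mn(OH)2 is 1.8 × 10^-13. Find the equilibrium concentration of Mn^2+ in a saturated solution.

Mn(OH)2(s) ⇌ Mn^2+(aq) + 2 OH^-(aq)
Ksp = [Mn^2+][OH^-]^2
With molar solubility s: [Mn^2+] = s, [OH^-] = 2s.
Substituting: Ksp = s(2s)^2 = 4s^3
s^3 = 1.8 × 10^-13 / 4, so s = 3.56 × 10^-5 M
[Mn^2+] = s = 3.6 x 10^-5 M

3.6 × 10^-5 M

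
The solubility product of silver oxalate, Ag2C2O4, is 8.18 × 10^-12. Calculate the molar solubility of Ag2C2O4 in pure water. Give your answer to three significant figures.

s = 1.27 × 10^-4 M

Ag2C2O4(s) <=> 2 Ag^+(aq) + C2O4^2-(aq)
Ksp = [Ag^+]^2[C2O4^2-]
With molar solubility s: [Ag^+] = 2s, [C2O4^2-] = s.
Substituting: Ksp = (2s)^2s = 4s^3
Solving, s = (8.18 × 10^-12/4)^(1/3) = 1.27 × 10^-4 M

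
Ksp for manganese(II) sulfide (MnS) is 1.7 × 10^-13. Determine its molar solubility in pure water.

s ≈ 4.1 x 10^-7 M

MnS(s) <=> Mn^2+(aq) + S^2-(aq)
Ksp = [Mn^2+][S^2-]
For each mole of MnS that dissolves: [Mn^2+] = s, [S^2-] = s.
Ksp = s^2
s = (1.7 × 10^-13)^(1/2) = 4.1 × 10^-7 M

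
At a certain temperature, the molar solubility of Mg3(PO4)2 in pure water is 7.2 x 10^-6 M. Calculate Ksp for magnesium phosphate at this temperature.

Ksp ≈ 2.1 x 10^-24

Mg3(PO4)2(s) ⇌ 3 Mg^2+(aq) + 2 PO4^3-(aq)
For each mole of Mg3(PO4)2 that dissolves: [Mg^2+] = 3s, [PO4^3-] = 2s.
Ksp = [Mg^2+]^3[PO4^3-]^2
Substituting: Ksp = (3s)^3(2s)^2 = 108s^5
Ksp = 108 × (7.2 × 10^-6)^5 = 2.1 x 10^-24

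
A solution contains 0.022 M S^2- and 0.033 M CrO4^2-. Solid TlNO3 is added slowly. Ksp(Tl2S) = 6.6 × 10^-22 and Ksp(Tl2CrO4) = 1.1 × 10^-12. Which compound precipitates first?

Tl2S

Precipitation of each salt starts when its ion product equals its Ksp.
For Tl2S: 6.6 × 10^-22 = 0.022 × [Tl^+]^2  ⇒  [Tl^+] = 1.7 x 10^-10 M.
For Tl2CrO4: 1.1 × 10^-12 = 0.033 × [Tl^+]^2  ⇒  [Tl^+] = 5.8 × 10^-6 M.
The salt with the lower threshold [Tl^+] precipitates first: Tl2S.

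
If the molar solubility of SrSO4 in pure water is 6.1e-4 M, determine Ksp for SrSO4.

SrSO4(s) <=> Sr^2+ + SO4^2-
For each mole of SrSO4 that dissolves: [Sr^2+] = s, [SO4^2-] = s.
Ksp = [Sr^2+][SO4^2-]
Ksp = s^2
With s = 6.1 × 10^-4: Ksp = 3.7 x 10^-7

3.7 × 10^-7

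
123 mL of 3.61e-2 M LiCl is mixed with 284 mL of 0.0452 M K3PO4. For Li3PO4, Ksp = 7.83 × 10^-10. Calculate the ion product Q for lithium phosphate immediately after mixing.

Q ≈ 4.10e-8

Total volume = 123 + 284 = 407 mL.
[Li^+] = 3.61 × 10^-2 × (123/407) = 1.091 × 10^-2 M
[PO4^3-] = 4.52 × 10^-2 × (284/407) = 3.154 × 10^-2 M
Li3PO4(s) <=> 3 Li^+ + PO4^3-, so Q = [Li^+]^3[PO4^3-]
Q = (1.091 × 10^-2)^3(3.154 x 10^-2) = 4.10 × 10^-8
Q > Ksp, so Li3PO4 will precipitate.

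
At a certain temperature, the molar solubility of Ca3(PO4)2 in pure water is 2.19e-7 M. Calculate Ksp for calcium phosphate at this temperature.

Ca3(PO4)2(s) ⇌ 3 Ca^2+(aq) + 2 PO4^3-(aq)
If s mol/L of Ca3(PO4)2 dissolves, [Ca^2+] = 3s and [PO4^3-] = 2s.
Ksp = [Ca^2+]^3[PO4^3-]^2
Ksp = (3s)^3(2s)^2 = 108s^5
With s = 2.19 × 10^-7: Ksp = 5.44 x 10^-32

Ksp ≈ 5.44e-32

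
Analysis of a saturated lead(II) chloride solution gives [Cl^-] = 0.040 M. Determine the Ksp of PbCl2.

Ksp ≈ 3.2e-5

PbCl2(s) ⇌ Pb^2+(aq) + 2 Cl^-(aq)
Stoichiometry gives [Pb^2+] = (1/2)[Cl^-] = 2.00 × 10^-2 M.
Ksp = [Pb^2+][Cl^-]^2
Ksp = 2.00 x 10^-2 × (4.0 × 10^-2)^2 = 3.2 × 10^-5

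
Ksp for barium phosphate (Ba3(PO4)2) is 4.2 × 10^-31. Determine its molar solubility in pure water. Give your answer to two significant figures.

Ba3(PO4)2(s) <=> 3 Ba^2+(aq) + 2 PO4^3-(aq)
Ksp = [Ba^2+]^3[PO4^3-]^2
If s mol/L of Ba3(PO4)2 dissolves, [Ba^2+] = 3s and [PO4^3-] = 2s.
Ksp = (3s)^3(2s)^2 = 108s^5
Solving, s = (4.2 × 10^-31/108)^(1/5) = 3.3 × 10^-7 M

s = 3.3 × 10^-7 M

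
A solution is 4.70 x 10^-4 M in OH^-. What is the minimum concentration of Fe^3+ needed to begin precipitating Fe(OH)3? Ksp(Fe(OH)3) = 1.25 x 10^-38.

Fe(OH)3(s) ⇌ Fe^3+ + 3 OH^-
Ksp = [Fe^3+][OH^-]^3
Precipitation begins when Q = Ksp. With [OH^-] = 4.70 x 10^-4 M:
1.25 x 10^-38 = (4.70 x 10^-4)^3 × [Fe^3+]
[Fe^3+] = (1.25 x 10^-38 / 1.038 × 10^-10) = 1.20 × 10^-28 M

[Fe^3+] = 1.20 x 10^-28 M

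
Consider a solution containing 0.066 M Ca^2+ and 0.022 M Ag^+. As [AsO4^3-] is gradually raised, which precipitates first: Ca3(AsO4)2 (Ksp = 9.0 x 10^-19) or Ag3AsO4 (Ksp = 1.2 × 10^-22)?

Precipitation of each salt starts when its ion product equals its Ksp.
For Ca3(AsO4)2: 9.0 x 10^-19 = (0.066)^3 × [AsO4^3-]^2  ⇒  [AsO4^3-] = 5.6 x 10^-8 M.
For Ag3AsO4: 1.2 × 10^-22 = (0.022)^3 × [AsO4^3-]  ⇒  [AsO4^3-] = 1.1 × 10^-17 M.
The salt with the lower threshold [AsO4^3-] precipitates first: Ag3AsO4.

Ag3AsO4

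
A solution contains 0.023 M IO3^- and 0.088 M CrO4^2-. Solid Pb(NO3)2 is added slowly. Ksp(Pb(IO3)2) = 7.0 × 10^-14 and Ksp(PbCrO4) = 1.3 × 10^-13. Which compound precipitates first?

PbCrO4

Precipitation of each salt starts when its ion product equals its Ksp.
For Pb(IO3)2: 7.0 × 10^-14 = (0.023)^2 × [Pb^2+]  ⇒  [Pb^2+] = 1.3 × 10^-10 M.
For PbCrO4: 1.3 × 10^-13 = 0.088 × [Pb^2+]  ⇒  [Pb^2+] = 1.5 × 10^-12 M.
The salt with the lower threshold [Pb^2+] precipitates first: PbCrO4.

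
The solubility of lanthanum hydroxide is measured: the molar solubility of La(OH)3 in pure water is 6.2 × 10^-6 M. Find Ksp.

La(OH)3(s) ⇌ La^3+(aq) + 3 OH^-(aq)
Let s = molar solubility. Then [La^3+] = s and [OH^-] = 3s.
Ksp = [La^3+][OH^-]^3
Substituting: Ksp = s(3s)^3 = 27s^4
With s = 6.2 x 10^-6: Ksp = 4.0 × 10^-20

4.0e-20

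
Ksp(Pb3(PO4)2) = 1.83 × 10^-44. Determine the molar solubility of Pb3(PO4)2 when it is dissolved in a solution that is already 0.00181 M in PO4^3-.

s = 5.91 x 10^-14 M

Pb3(PO4)2(s) ⇌ 3 Pb^2+(aq) + 2 PO4^3-(aq)
Ksp = [Pb^2+]^3[PO4^3-]^2
If s mol/L dissolves here, [Pb^2+] = 3s, [PO4^3-] = 0.00181 + 2s ≈ 0.00181 (common-ion effect: PO4^3- is already 0.00181 M).
Ksp ≈ (3s)^3 × (0.00181)^2
s = 5.91 x 10^-14 M
Check: 2s = 1.2 × 10^-13 ≪ 0.00181, so the approximation is valid.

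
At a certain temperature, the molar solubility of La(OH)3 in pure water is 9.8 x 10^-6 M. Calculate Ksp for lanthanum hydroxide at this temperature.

La(OH)3(s) ⇌ La^3+(aq) + 3 OH^-(aq)
If s mol/L of La(OH)3 dissolves, [La^3+] = s and [OH^-] = 3s.
Ksp = [La^3+][OH^-]^3
Substituting: Ksp = s(3s)^3 = 27s^4
With s = 9.8 × 10^-6: Ksp = 2.5 × 10^-19

2.5 x 10^-19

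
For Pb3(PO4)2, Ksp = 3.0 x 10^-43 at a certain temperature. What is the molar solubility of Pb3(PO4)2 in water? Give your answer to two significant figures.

Pb3(PO4)2(s) ⇌ 3 Pb^2+ + 2 PO4^3-
Ksp = [Pb^2+]^3[PO4^3-]^2
With molar solubility s: [Pb^2+] = 3s, [PO4^3-] = 2s.
Ksp = (3s)^3(2s)^2 = 108s^5
Solving, s = (3.0 x 10^-43/108)^(1/5) = 1.2 x 10^-9 M

s ≈ 1.2 × 10^-9 M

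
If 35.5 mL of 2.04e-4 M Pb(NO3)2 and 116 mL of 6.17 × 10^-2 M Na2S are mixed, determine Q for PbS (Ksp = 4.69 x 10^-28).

Total volume = 35.5 + 116 = 151.5 mL.
[Pb^2+] = 2.04 × 10^-4 × (35.5/151.5) = 4.780 × 10^-5 M
[S^2-] = 6.17 × 10^-2 × (116/151.5) = 4.724 × 10^-2 M
PbS(s) <=> Pb^2+(aq) + S^2-(aq), so Q = [Pb^2+][S^2-]
Q = (4.780 × 10^-5)(4.724 x 10^-2) = 2.26 × 10^-6
Q > Ksp, so PbS will precipitate.

2.26 x 10^-6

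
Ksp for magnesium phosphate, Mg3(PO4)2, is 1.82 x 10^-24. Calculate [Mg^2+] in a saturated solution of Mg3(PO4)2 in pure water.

2.10e-5 M

Mg3(PO4)2(s) ⇌ 3 Mg^2+(aq) + 2 PO4^3-(aq)
Ksp = [Mg^2+]^3[PO4^3-]^2
For each mole of Mg3(PO4)2 that dissolves: [Mg^2+] = 3s, [PO4^3-] = 2s.
Ksp = (3s)^3(2s)^2 = 108s^5
s = (1.82 x 10^-24 / 108)^(1/5) = 7.004 × 10^-6 M
[Mg^2+] = 3s = 2.10 × 10^-5 M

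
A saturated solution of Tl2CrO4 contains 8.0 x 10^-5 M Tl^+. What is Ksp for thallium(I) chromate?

Ksp ≈ 2.6e-13

Tl2CrO4(s) ⇌ 2 Tl^+ + CrO4^2-
Stoichiometry gives [CrO4^2-] = (1/2)[Tl^+] = 4.00 × 10^-5 M.
Ksp = [Tl^+]^2[CrO4^2-]
Ksp = (8.0 × 10^-5)^2 × 4.00 x 10^-5 = 2.6 × 10^-13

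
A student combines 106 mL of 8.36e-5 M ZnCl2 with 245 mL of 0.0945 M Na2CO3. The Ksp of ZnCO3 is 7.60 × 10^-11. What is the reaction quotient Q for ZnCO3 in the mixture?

Total volume = 106 + 245 = 351 mL.
[Zn^2+] = 8.36 × 10^-5 × (106/351) = 2.525 × 10^-5 M
[CO3^2-] = 9.45 × 10^-2 × (245/351) = 6.596 x 10^-2 M
ZnCO3(s) ⇌ Zn^2+ + CO3^2-, so Q = [Zn^2+][CO3^2-]
Q = (2.525 x 10^-5)(6.596 × 10^-2) = 1.67 × 10^-6
Q > Ksp, so ZnCO3 will precipitate.

Q = 1.67 x 10^-6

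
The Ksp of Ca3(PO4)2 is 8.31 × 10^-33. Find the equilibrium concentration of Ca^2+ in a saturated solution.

Ca3(PO4)2(s) ⇌ 3 Ca^2+(aq) + 2 PO4^3-(aq)
Ksp = [Ca^2+]^3[PO4^3-]^2
Let s = molar solubility. Then [Ca^2+] = 3s and [PO4^3-] = 2s.
So Ksp = (3s)^3 × (2s)^2 = 108s^5
Solving, s = (8.31 × 10^-33/108)^(1/5) = 1.504 x 10^-7 M
[Ca^2+] = 3s = 4.51 × 10^-7 M

4.51 × 10^-7 M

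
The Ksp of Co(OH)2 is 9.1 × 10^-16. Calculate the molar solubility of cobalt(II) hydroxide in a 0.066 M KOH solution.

2.1 x 10^-13 M

Co(OH)2(s) <=> Co^2+(aq) + 2 OH^-(aq)
Ksp = [Co^2+][OH^-]^2
If s mol/L dissolves here, [Co^2+] = s, [OH^-] = 0.066 + 2s ≈ 0.066 (common-ion effect: OH^- is already 0.066 M).
Ksp ≈ s × (0.066)^2
s = 2.1 × 10^-13 M
Check: 2s = 4.2 x 10^-13 ≪ 0.066, so the approximation is valid.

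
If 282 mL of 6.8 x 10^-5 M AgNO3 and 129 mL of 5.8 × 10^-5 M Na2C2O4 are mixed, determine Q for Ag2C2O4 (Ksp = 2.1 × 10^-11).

4.0 × 10^-14

Total volume = 282 + 129 = 411 mL.
[Ag^+] = 6.8 × 10^-5 × (282/411) = 4.67 × 10^-5 M
[C2O4^2-] = 5.8 × 10^-5 × (129/411) = 1.82 x 10^-5 M
Ag2C2O4(s) <=> 2 Ag^+ + C2O4^2-, so Q = [Ag^+]^2[C2O4^2-]
Q = (4.67 × 10^-5)^2(1.82 x 10^-5) = 4.0 × 10^-14
Q < Ksp, so no precipitate of Ag2C2O4 forms.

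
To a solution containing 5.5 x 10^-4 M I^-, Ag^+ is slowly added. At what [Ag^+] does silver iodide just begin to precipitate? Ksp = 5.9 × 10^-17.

[Ag^+] ≈ 1.1 x 10^-13 M

AgI(s) <=> Ag^+ + I^-
Ksp = [Ag^+][I^-]
Precipitation begins when Q = Ksp. With [I^-] = 5.5 x 10^-4 M:
5.9 × 10^-17 = (5.5 x 10^-4) × [Ag^+]
[Ag^+] = (5.9 × 10^-17 / 5.5 x 10^-4) = 1.1 × 10^-13 M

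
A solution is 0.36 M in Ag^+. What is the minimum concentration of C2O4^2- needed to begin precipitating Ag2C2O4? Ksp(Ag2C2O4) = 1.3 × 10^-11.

Ag2C2O4(s) <=> 2 Ag^+ + C2O4^2-
Ksp = [Ag^+]^2[C2O4^2-]
Precipitation begins when Q = Ksp. With [Ag^+] = 0.36 M:
1.3 × 10^-11 = (0.36)^2 × [C2O4^2-]
[C2O4^2-] = (1.3 × 10^-11 / 1.30 × 10^-1) = 1.0 x 10^-10 M

1.0 x 10^-10 M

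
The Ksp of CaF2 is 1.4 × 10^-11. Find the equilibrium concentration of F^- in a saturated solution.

CaF2(s) <=> Ca^2+ + 2 F^-
Ksp = [Ca^2+][F^-]^2
Let s = molar solubility. Then [Ca^2+] = s and [F^-] = 2s.
So Ksp = s × (2s)^2 = 4s^3
s = (1.4 × 10^-11 / 4)^(1/3) = 1.52 x 10^-4 M
[F^-] = 2s = 3.0 × 10^-4 M

[F^-] = 3.0 × 10^-4 M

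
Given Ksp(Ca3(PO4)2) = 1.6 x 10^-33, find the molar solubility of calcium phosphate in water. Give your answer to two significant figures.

s ≈ 1.1 × 10^-7 M

Ca3(PO4)2(s) ⇌ 3 Ca^2+(aq) + 2 PO4^3-(aq)
Ksp = [Ca^2+]^3[PO4^3-]^2
With molar solubility s: [Ca^2+] = 3s, [PO4^3-] = 2s.
Substituting: Ksp = (3s)^3(2s)^2 = 108s^5
s = (1.6 x 10^-33 / 108)^(1/5) = 1.1 × 10^-7 M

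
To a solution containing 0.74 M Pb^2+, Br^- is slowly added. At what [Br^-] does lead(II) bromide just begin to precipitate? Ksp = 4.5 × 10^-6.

PbBr2(s) <=> Pb^2+ + 2 Br^-
Ksp = [Pb^2+][Br^-]^2
Precipitation begins when Q = Ksp. With [Pb^2+] = 0.74 M:
4.5 × 10^-6 = (0.74) × [Br^-]^2
[Br^-] = (4.5 × 10^-6 / 7.4 × 10^-1)^(1/2) = 2.5 × 10^-3 M

2.5e-3 M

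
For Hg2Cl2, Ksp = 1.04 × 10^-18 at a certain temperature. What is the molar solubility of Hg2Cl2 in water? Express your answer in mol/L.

Hg2Cl2(s) ⇌ Hg2^2+ + 2 Cl^-
Ksp = [Hg2^2+][Cl^-]^2
Let s = molar solubility. Then [Hg2^2+] = s and [Cl^-] = 2s.
Ksp = s(2s)^2 = 4s^3
s = (1.04 × 10^-18 / 4)^(1/3) = 6.38 × 10^-7 M

s ≈ 6.38 × 10^-7 M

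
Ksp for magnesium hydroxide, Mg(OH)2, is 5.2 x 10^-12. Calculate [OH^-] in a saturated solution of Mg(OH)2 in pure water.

2.2 x 10^-4 M

Mg(OH)2(s) ⇌ Mg^2+(aq) + 2 OH^-(aq)
Ksp = [Mg^2+][OH^-]^2
With molar solubility s: [Mg^2+] = s, [OH^-] = 2s.
Substituting: Ksp = s(2s)^2 = 4s^3
s^3 = 5.2 x 10^-12 / 4, so s = 1.09 × 10^-4 M
[OH^-] = 2s = 2.2 x 10^-4 M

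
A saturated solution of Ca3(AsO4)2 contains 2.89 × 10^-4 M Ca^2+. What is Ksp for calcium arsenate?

8.96 × 10^-19

Ca3(AsO4)2(s) ⇌ 3 Ca^2+(aq) + 2 AsO4^3-(aq)
Stoichiometry gives [AsO4^3-] = (2/3)[Ca^2+] = 1.927 × 10^-4 M.
Ksp = [Ca^2+]^3[AsO4^3-]^2
Ksp = (2.89 × 10^-4)^3 × (1.927 × 10^-4)^2 = 8.96 × 10^-19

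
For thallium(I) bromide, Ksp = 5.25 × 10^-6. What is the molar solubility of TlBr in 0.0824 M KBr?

s ≈ 6.37 × 10^-5 M

TlBr(s) ⇌ Tl^+ + Br^-
Ksp = [Tl^+][Br^-]
Let s = moles of TlBr that dissolve per litre. [Tl^+] = s, [Br^-] = 0.0824 + s ≈ 0.0824 (common-ion effect: Br^- is already 0.0824 M).
Ksp ≈ s × 0.0824
s = 6.37 × 10^-5 M
Check: s = 6.4 × 10^-5 ≪ 0.0824, so the approximation is valid.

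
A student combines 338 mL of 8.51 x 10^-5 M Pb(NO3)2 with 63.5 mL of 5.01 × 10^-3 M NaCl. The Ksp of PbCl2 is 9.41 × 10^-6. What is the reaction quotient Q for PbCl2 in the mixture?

Q ≈ 4.50e-11

Total volume = 338 + 63.5 = 401.5 mL.
[Pb^2+] = 8.51 × 10^-5 × (338/401.5) = 7.164 × 10^-5 M
[Cl^-] = 5.01 × 10^-3 × (63.5/401.5) = 7.924 × 10^-4 M
PbCl2(s) ⇌ Pb^2+ + 2 Cl^-, so Q = [Pb^2+][Cl^-]^2
Q = (7.164 x 10^-5)(7.924 × 10^-4)^2 = 4.50 × 10^-11
Q < Ksp, so no precipitate of PbCl2 forms.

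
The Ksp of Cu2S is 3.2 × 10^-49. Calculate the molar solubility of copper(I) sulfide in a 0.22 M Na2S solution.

s = 6.0 × 10^-25 M

Cu2S(s) ⇌ 2 Cu^+(aq) + S^2-(aq)
Ksp = [Cu^+]^2[S^2-]
Let s = moles of Cu2S that dissolve per litre. [Cu^+] = 2s, [S^2-] = 0.22 + s ≈ 0.22 (since S^2- from Na2S dominates).
Ksp ≈ (2s)^2 × 0.22
s = 6.0 x 10^-25 M
Check: s = 6.0 x 10^-25 ≪ 0.22, so the approximation is valid.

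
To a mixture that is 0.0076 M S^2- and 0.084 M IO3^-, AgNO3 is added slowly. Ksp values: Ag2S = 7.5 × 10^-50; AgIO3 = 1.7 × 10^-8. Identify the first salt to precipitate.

Each salt begins to precipitate when Q = Ksp, i.e. when [Ag^+] reaches its threshold.
For Ag2S: 7.5 × 10^-50 = 0.0076 × [Ag^+]^2  ⇒  [Ag^+] = 3.1 × 10^-24 M.
For AgIO3: 1.7 × 10^-8 = 0.084 × [Ag^+]  ⇒  [Ag^+] = 2.0 × 10^-7 M.
The salt with the lower threshold [Ag^+] precipitates first: Ag2S.

Ag2S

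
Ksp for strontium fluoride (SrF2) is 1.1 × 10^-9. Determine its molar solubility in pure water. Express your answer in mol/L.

SrF2(s) <=> Sr^2+ + 2 F^-
Ksp = [Sr^2+][F^-]^2
For each mole of SrF2 that dissolves: [Sr^2+] = s, [F^-] = 2s.
Ksp = s(2s)^2 = 4s^3
Solving, s = (1.1 × 10^-9/4)^(1/3) = 6.5 x 10^-4 M

s ≈ 6.5 × 10^-4 M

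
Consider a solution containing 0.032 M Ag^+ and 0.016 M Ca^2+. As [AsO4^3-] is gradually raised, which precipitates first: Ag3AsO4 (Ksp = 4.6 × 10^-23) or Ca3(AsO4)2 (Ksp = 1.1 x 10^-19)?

Ag3AsO4

Precipitation of each salt starts when its ion product equals its Ksp.
For Ag3AsO4: 4.6 × 10^-23 = (0.032)^3 × [AsO4^3-]  ⇒  [AsO4^3-] = 1.4 x 10^-18 M.
For Ca3(AsO4)2: 1.1 x 10^-19 = (0.016)^3 × [AsO4^3-]^2  ⇒  [AsO4^3-] = 1.6 × 10^-7 M.
The salt with the lower threshold [AsO4^3-] precipitates first: Ag3AsO4.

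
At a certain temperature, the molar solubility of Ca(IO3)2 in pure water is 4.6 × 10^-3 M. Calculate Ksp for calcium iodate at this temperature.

Ca(IO3)2(s) <=> Ca^2+(aq) + 2 IO3^-(aq)
With molar solubility s: [Ca^2+] = s, [IO3^-] = 2s.
Ksp = [Ca^2+][IO3^-]^2
Substituting: Ksp = s(2s)^2 = 4s^3
Ksp = 4 × (4.6 x 10^-3)^3 = 3.9 × 10^-7

Ksp ≈ 3.9 × 10^-7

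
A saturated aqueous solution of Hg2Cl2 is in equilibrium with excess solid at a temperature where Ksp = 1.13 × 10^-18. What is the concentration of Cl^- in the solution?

Hg2Cl2(s) ⇌ Hg2^2+(aq) + 2 Cl^-(aq)
Ksp = [Hg2^2+][Cl^-]^2
With molar solubility s: [Hg2^2+] = s, [Cl^-] = 2s.
Ksp = s(2s)^2 = 4s^3
s^3 = 1.13 × 10^-18 / 4, so s = 6.562 × 10^-7 M
[Cl^-] = 2s = 1.31 × 10^-6 M

[Cl^-] = 1.31e-6 M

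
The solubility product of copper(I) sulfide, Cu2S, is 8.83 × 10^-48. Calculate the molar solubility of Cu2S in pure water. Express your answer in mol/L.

Cu2S(s) ⇌ 2 Cu^+(aq) + S^2-(aq)
Ksp = [Cu^+]^2[S^2-]
Let s = molar solubility. Then [Cu^+] = 2s and [S^2-] = s.
Substituting: Ksp = (2s)^2s = 4s^3
s^3 = 8.83 × 10^-48 / 4, so s = 1.30 × 10^-16 M

1.30 × 10^-16 M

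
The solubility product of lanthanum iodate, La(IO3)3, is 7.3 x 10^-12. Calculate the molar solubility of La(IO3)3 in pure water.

s ≈ 7.2 × 10^-4 M

La(IO3)3(s) <=> La^3+(aq) + 3 IO3^-(aq)
Ksp = [La^3+][IO3^-]^3
For each mole of La(IO3)3 that dissolves: [La^3+] = s, [IO3^-] = 3s.
Substituting: Ksp = s(3s)^3 = 27s^4
s^4 = 7.3 x 10^-12 / 27, so s = 7.2 x 10^-4 M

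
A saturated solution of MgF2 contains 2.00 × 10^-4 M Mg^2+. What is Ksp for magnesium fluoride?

MgF2(s) ⇌ Mg^2+ + 2 F^-
Stoichiometry gives [F^-] = (2/1)[Mg^2+] = 4.000 × 10^-4 M.
Ksp = [Mg^2+][F^-]^2
Ksp = 2.00 × 10^-4 × (4.000 × 10^-4)^2 = 3.20 × 10^-11

Ksp ≈ 3.20 × 10^-11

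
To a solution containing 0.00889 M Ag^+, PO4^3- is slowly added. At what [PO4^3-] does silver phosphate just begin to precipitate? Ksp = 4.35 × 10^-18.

6.19e-12 M

Ag3PO4(s) <=> 3 Ag^+(aq) + PO4^3-(aq)
Ksp = [Ag^+]^3[PO4^3-]
Precipitation begins when Q = Ksp. With [Ag^+] = 0.00889 M:
4.35 × 10^-18 = (0.00889)^3 × [PO4^3-]
[PO4^3-] = (4.35 × 10^-18 / 7.026 x 10^-7) = 6.19 × 10^-12 M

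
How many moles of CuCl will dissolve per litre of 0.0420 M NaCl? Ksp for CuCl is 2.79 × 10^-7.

s = 6.64 × 10^-6 M

CuCl(s) ⇌ Cu^+(aq) + Cl^-(aq)
Ksp = [Cu^+][Cl^-]
If s mol/L dissolves here, [Cu^+] = s, [Cl^-] = 0.0420 + s ≈ 0.0420 (since Cl^- from NaCl dominates).
Ksp ≈ s × 0.0420
s = 6.64 × 10^-6 M
Check: s = 6.6 × 10^-6 ≪ 0.0420, so the approximation is valid.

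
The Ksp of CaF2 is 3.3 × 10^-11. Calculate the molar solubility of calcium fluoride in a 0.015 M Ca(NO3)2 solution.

CaF2(s) ⇌ Ca^2+(aq) + 2 F^-(aq)
Ksp = [Ca^2+][F^-]^2
Let s = moles of CaF2 that dissolve per litre. [Ca^2+] = 0.015 + s ≈ 0.015, [F^-] = 2s (common-ion effect: Ca^2+ is already 0.015 M).
Ksp ≈ 0.015 × (2s)^2
s = 2.3 × 10^-5 M
Check: s = 2.3 × 10^-5 ≪ 0.015, so the approximation is valid.

s ≈ 2.3e-5 M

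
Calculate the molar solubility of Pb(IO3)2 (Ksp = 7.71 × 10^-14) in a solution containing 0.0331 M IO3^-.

Pb(IO3)2(s) <=> Pb^2+ + 2 IO3^-
Ksp = [Pb^2+][IO3^-]^2
Let s be the molar solubility in this solution. [Pb^2+] = s, [IO3^-] = 0.0331 + 2s ≈ 0.0331 (since the IO3^- already present dominates).
Ksp ≈ s × (0.0331)^2
s = 7.04 x 10^-11 M
Check: 2s = 1.4 × 10^-10 ≪ 0.0331, so the approximation is valid.

7.04e-11 M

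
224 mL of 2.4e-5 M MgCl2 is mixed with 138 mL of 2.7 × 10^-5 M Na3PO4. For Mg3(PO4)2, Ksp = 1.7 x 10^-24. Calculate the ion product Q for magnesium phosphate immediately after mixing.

Q = 3.5e-25

Total volume = 224 + 138 = 362 mL.
[Mg^2+] = 2.4 x 10^-5 × (224/362) = 1.49 x 10^-5 M
[PO4^3-] = 2.7 × 10^-5 × (138/362) = 1.03 × 10^-5 M
Mg3(PO4)2(s) ⇌ 3 Mg^2+(aq) + 2 PO4^3-(aq), so Q = [Mg^2+]^3[PO4^3-]^2
Q = (1.49 x 10^-5)^3(1.03 × 10^-5)^2 = 3.5 x 10^-25
Q < Ksp, so no precipitate of Mg3(PO4)2 forms.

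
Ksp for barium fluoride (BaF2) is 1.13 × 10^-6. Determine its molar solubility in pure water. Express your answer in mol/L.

BaF2(s) <=> Ba^2+ + 2 F^-
Ksp = [Ba^2+][F^-]^2
For each mole of BaF2 that dissolves: [Ba^2+] = s, [F^-] = 2s.
Substituting: Ksp = s(2s)^2 = 4s^3
Solving, s = (1.13 × 10^-6/4)^(1/3) = 6.56 × 10^-3 M

s = 6.56e-3 M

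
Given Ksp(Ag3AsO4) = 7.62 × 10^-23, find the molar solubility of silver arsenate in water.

s ≈ 1.30 × 10^-6 M

Ag3AsO4(s) ⇌ 3 Ag^+(aq) + AsO4^3-(aq)
Ksp = [Ag^+]^3[AsO4^3-]
With molar solubility s: [Ag^+] = 3s, [AsO4^3-] = s.
Ksp = (3s)^3s = 27s^4
Solving, s = (7.62 × 10^-23/27)^(1/4) = 1.30 × 10^-6 M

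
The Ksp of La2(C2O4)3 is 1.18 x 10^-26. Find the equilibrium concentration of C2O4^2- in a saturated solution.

[C2O4^2-] ≈ 7.67e-6 M

La2(C2O4)3(s) <=> 2 La^3+ + 3 C2O4^2-
Ksp = [La^3+]^2[C2O4^2-]^3
For each mole of La2(C2O4)3 that dissolves: [La^3+] = 2s, [C2O4^2-] = 3s.
Ksp = (2s)^2(3s)^3 = 108s^5
Solving, s = (1.18 x 10^-26/108)^(1/5) = 2.557 × 10^-6 M
[C2O4^2-] = 3s = 7.67 × 10^-6 M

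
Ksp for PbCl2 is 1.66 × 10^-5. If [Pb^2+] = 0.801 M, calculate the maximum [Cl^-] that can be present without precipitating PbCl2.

PbCl2(s) ⇌ Pb^2+(aq) + 2 Cl^-(aq)
Ksp = [Pb^2+][Cl^-]^2
Precipitation begins when Q = Ksp. With [Pb^2+] = 0.801 M:
1.66 × 10^-5 = (0.801) × [Cl^-]^2
[Cl^-] = (1.66 × 10^-5 / 8.01 × 10^-1)^(1/2) = 4.55 × 10^-3 M

4.55 × 10^-3 M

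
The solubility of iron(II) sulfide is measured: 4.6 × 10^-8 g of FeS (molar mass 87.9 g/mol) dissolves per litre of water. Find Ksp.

Molar solubility s = (4.6 x 10^-8 g/L) / (87.9 g/mol) = 5.23 x 10^-10 M.
FeS(s) ⇌ Fe^2+ + S^2-
Let s = molar solubility. Then [Fe^2+] = s and [S^2-] = s.
Ksp = [Fe^2+][S^2-]
Ksp = s^2
With s = 5.23 x 10^-10: Ksp = 2.7 × 10^-19

Ksp = 2.7 x 10^-19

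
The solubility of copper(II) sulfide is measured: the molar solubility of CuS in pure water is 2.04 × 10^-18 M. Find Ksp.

Ksp = 4.16 × 10^-36

CuS(s) ⇌ Cu^2+ + S^2-
Let s = molar solubility. Then [Cu^2+] = s and [S^2-] = s.
Ksp = [Cu^2+][S^2-]
Ksp = s^2
With s = 2.04 × 10^-18: Ksp = 4.16 × 10^-36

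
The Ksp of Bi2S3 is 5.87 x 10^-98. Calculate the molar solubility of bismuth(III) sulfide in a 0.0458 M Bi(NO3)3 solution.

Bi2S3(s) <=> 2 Bi^3+ + 3 S^2-
Ksp = [Bi^3+]^2[S^2-]^3
If s mol/L dissolves here, [Bi^3+] = 0.0458 + 2s ≈ 0.0458, [S^2-] = 3s (since Bi^3+ from Bi(NO3)3 dominates).
Ksp ≈ (0.0458)^2 × (3s)^3
s = 1.01 × 10^-32 M
Check: 2s = 2.0 × 10^-32 ≪ 0.0458, so the approximation is valid.

s ≈ 1.01 × 10^-32 M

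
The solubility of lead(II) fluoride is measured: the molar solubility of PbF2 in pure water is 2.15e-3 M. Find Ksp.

PbF2(s) ⇌ Pb^2+(aq) + 2 F^-(aq)
For each mole of PbF2 that dissolves: [Pb^2+] = s, [F^-] = 2s.
Ksp = [Pb^2+][F^-]^2
Ksp = s(2s)^2 = 4s^3
With s = 2.15 × 10^-3: Ksp = 3.98 × 10^-8

Ksp ≈ 3.98 × 10^-8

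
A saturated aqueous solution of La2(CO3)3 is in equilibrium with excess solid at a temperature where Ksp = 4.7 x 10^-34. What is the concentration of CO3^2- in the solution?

[CO3^2-] = 2.5e-7 M

La2(CO3)3(s) <=> 2 La^3+(aq) + 3 CO3^2-(aq)
Ksp = [La^3+]^2[CO3^2-]^3
For each mole of La2(CO3)3 that dissolves: [La^3+] = 2s, [CO3^2-] = 3s.
So Ksp = (2s)^2 × (3s)^3 = 108s^5
s^5 = 4.7 x 10^-34 / 108, so s = 8.47 × 10^-8 M
[CO3^2-] = 3s = 2.5 x 10^-7 M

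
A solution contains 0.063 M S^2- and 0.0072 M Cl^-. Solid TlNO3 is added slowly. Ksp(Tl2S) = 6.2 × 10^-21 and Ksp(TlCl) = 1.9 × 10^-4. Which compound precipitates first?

Each salt begins to precipitate when Q = Ksp, i.e. when [Tl^+] reaches its threshold.
For Tl2S: 6.2 × 10^-21 = 0.063 × [Tl^+]^2  ⇒  [Tl^+] = 3.1 x 10^-10 M.
For TlCl: 1.9 × 10^-4 = 0.0072 × [Tl^+]  ⇒  [Tl^+] = 2.6 x 10^-2 M.
The salt with the lower threshold [Tl^+] precipitates first: Tl2S.

Tl2S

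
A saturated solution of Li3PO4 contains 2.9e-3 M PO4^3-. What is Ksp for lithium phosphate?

Li3PO4(s) ⇌ 3 Li^+ + PO4^3-
Stoichiometry gives [Li^+] = (3/1)[PO4^3-] = 8.70 x 10^-3 M.
Ksp = [Li^+]^3[PO4^3-]
Ksp = (8.70 × 10^-3)^3 × 2.9 x 10^-3 = 1.9 × 10^-9

Ksp ≈ 1.9 × 10^-9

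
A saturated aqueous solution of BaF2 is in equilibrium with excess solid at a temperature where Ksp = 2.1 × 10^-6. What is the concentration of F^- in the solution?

BaF2(s) <=> Ba^2+ + 2 F^-
Ksp = [Ba^2+][F^-]^2
For each mole of BaF2 that dissolves: [Ba^2+] = s, [F^-] = 2s.
Substituting: Ksp = s(2s)^2 = 4s^3
s^3 = 2.1 × 10^-6 / 4, so s = 8.07 × 10^-3 M
[F^-] = 2s = 1.6 x 10^-2 M

[F^-] = 0.016 M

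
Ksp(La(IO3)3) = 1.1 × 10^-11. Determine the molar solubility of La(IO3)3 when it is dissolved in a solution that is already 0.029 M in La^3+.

La(IO3)3(s) ⇌ La^3+(aq) + 3 IO3^-(aq)
Ksp = [La^3+][IO3^-]^3
If s mol/L dissolves here, [La^3+] = 0.029 + s ≈ 0.029, [IO3^-] = 3s (since the La^3+ already present dominates).
Ksp ≈ 0.029 × (3s)^3
s = 2.4 x 10^-4 M
Check: s = 2.4 x 10^-4 ≪ 0.029, so the approximation is valid.

s ≈ 2.4 × 10^-4 M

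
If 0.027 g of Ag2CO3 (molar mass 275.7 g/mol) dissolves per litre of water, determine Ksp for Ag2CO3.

Molar solubility s = (2.7 x 10^-2 g/L) / (275.7 g/mol) = 9.79 × 10^-5 M.
Ag2CO3(s) ⇌ 2 Ag^+ + CO3^2-
If s mol/L of Ag2CO3 dissolves, [Ag^+] = 2s and [CO3^2-] = s.
Ksp = [Ag^+]^2[CO3^2-]
Substituting: Ksp = (2s)^2s = 4s^3
With s = 9.79 × 10^-5: Ksp = 3.8 × 10^-12

3.8 × 10^-12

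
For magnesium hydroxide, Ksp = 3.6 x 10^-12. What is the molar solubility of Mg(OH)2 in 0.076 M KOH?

6.2e-10 M

Mg(OH)2(s) ⇌ Mg^2+(aq) + 2 OH^-(aq)
Ksp = [Mg^2+][OH^-]^2
If s mol/L dissolves here, [Mg^2+] = s, [OH^-] = 0.076 + 2s ≈ 0.076 (common-ion effect: OH^- is already 0.076 M).
Ksp ≈ s × (0.076)^2
s = 6.2 x 10^-10 M
Check: 2s = 1.2 × 10^-9 ≪ 0.076, so the approximation is valid.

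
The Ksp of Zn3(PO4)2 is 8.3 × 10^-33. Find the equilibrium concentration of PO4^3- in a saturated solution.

Zn3(PO4)2(s) <=> 3 Zn^2+ + 2 PO4^3-
Ksp = [Zn^2+]^3[PO4^3-]^2
If s mol/L of Zn3(PO4)2 dissolves, [Zn^2+] = 3s and [PO4^3-] = 2s.
So Ksp = (3s)^3 × (2s)^2 = 108s^5
s^5 = 8.3 × 10^-33 / 108, so s = 1.50 × 10^-7 M
[PO4^3-] = 2s = 3.0 x 10^-7 M

[PO4^3-] ≈ 3.0 × 10^-7 M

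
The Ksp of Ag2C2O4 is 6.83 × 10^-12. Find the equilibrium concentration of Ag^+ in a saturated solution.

Ag2C2O4(s) <=> 2 Ag^+(aq) + C2O4^2-(aq)
Ksp = [Ag^+]^2[C2O4^2-]
If s mol/L of Ag2C2O4 dissolves, [Ag^+] = 2s and [C2O4^2-] = s.
So Ksp = (2s)^2 × s = 4s^3
Solving, s = (6.83 × 10^-12/4)^(1/3) = 1.195 x 10^-4 M
[Ag^+] = 2s = 2.39 × 10^-4 M

[Ag^+] = 2.39e-4 M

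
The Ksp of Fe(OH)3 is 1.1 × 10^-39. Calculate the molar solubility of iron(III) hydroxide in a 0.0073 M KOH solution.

Fe(OH)3(s) ⇌ Fe^3+(aq) + 3 OH^-(aq)
Ksp = [Fe^3+][OH^-]^3
Let s be the molar solubility in this solution. [Fe^3+] = s, [OH^-] = 0.0073 + 3s ≈ 0.0073 (common-ion effect: OH^- is already 0.0073 M).
Ksp ≈ s × (0.0073)^3
s = 2.8 × 10^-33 M
Check: 3s = 8.5 x 10^-33 ≪ 0.0073, so the approximation is valid.

2.8 x 10^-33 M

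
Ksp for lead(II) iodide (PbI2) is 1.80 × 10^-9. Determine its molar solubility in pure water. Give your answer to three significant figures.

s = 7.66 × 10^-4 M

PbI2(s) ⇌ Pb^2+(aq) + 2 I^-(aq)
Ksp = [Pb^2+][I^-]^2
If s mol/L of PbI2 dissolves, [Pb^2+] = s and [I^-] = 2s.
So Ksp = s × (2s)^2 = 4s^3
s^3 = 1.80 × 10^-9 / 4, so s = 7.66 x 10^-4 M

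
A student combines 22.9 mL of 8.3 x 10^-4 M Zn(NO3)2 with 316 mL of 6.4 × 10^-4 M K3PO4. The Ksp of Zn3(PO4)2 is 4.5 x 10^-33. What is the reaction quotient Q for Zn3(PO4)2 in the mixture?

Q ≈ 6.3e-20

Total volume = 22.9 + 316 = 338.9 mL.
[Zn^2+] = 8.3 × 10^-4 × (22.9/338.9) = 5.61 x 10^-5 M
[PO4^3-] = 6.4 × 10^-4 × (316/338.9) = 5.97 × 10^-4 M
Zn3(PO4)2(s) <=> 3 Zn^2+(aq) + 2 PO4^3-(aq), so Q = [Zn^2+]^3[PO4^3-]^2
Q = (5.61 × 10^-5)^3(5.97 × 10^-4)^2 = 6.3 × 10^-20
Q > Ksp, so Zn3(PO4)2 will precipitate.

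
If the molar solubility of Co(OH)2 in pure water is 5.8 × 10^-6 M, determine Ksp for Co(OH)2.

Ksp = 7.8e-16

Co(OH)2(s) ⇌ Co^2+ + 2 OH^-
If s mol/L of Co(OH)2 dissolves, [Co^2+] = s and [OH^-] = 2s.
Ksp = [Co^2+][OH^-]^2
So Ksp = s × (2s)^2 = 4s^3
With s = 5.8 x 10^-6: Ksp = 7.8 × 10^-16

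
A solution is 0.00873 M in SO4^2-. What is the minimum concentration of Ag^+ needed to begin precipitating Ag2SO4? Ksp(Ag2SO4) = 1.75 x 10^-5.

Ag2SO4(s) <=> 2 Ag^+(aq) + SO4^2-(aq)
Ksp = [Ag^+]^2[SO4^2-]
Precipitation begins when Q = Ksp. With [SO4^2-] = 0.00873 M:
1.75 x 10^-5 = (0.00873) × [Ag^+]^2
[Ag^+] = (1.75 x 10^-5 / 8.73 x 10^-3)^(1/2) = 4.48 × 10^-2 M

4.48e-2 M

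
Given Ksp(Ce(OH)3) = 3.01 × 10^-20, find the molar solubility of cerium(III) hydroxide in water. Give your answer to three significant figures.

Ce(OH)3(s) ⇌ Ce^3+ + 3 OH^-
Ksp = [Ce^3+][OH^-]^3
For each mole of Ce(OH)3 that dissolves: [Ce^3+] = s, [OH^-] = 3s.
So Ksp = s × (3s)^3 = 27s^4
s = (3.01 × 10^-20 / 27)^(1/4) = 5.78 × 10^-6 M

5.78 × 10^-6 M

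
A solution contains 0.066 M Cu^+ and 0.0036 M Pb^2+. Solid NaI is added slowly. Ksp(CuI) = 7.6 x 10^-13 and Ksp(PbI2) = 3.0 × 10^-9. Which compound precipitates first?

CuI

Precipitation of each salt starts when its ion product equals its Ksp.
For CuI: 7.6 x 10^-13 = 0.066 × [I^-]  ⇒  [I^-] = 1.2 × 10^-11 M.
For PbI2: 3.0 × 10^-9 = 0.0036 × [I^-]^2  ⇒  [I^-] = 9.1 × 10^-4 M.
The salt with the lower threshold [I^-] precipitates first: CuI.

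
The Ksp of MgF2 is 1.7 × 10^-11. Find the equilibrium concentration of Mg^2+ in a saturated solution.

1.6 × 10^-4 M

MgF2(s) <=> Mg^2+(aq) + 2 F^-(aq)
Ksp = [Mg^2+][F^-]^2
Let s = molar solubility. Then [Mg^2+] = s and [F^-] = 2s.
Substituting: Ksp = s(2s)^2 = 4s^3
s = (1.7 × 10^-11 / 4)^(1/3) = 1.62 × 10^-4 M
[Mg^2+] = s = 1.6 × 10^-4 M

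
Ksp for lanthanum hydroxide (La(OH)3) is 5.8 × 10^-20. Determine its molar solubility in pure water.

La(OH)3(s) ⇌ La^3+(aq) + 3 OH^-(aq)
Ksp = [La^3+][OH^-]^3
For each mole of La(OH)3 that dissolves: [La^3+] = s, [OH^-] = 3s.
Substituting: Ksp = s(3s)^3 = 27s^4
s^4 = 5.8 × 10^-20 / 27, so s = 6.8 × 10^-6 M

s = 6.8 × 10^-6 M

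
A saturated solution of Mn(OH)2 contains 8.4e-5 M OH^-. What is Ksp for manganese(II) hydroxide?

Mn(OH)2(s) ⇌ Mn^2+ + 2 OH^-
Stoichiometry gives [Mn^2+] = (1/2)[OH^-] = 4.20 × 10^-5 M.
Ksp = [Mn^2+][OH^-]^2
Ksp = 4.20 x 10^-5 × (8.4 × 10^-5)^2 = 3.0 × 10^-13

3.0e-13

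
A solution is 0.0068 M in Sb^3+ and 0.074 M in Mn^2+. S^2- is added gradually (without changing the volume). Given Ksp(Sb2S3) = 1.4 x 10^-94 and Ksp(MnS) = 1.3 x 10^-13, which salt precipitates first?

Sb2S3

Precipitation of each salt starts when its ion product equals its Ksp.
For Sb2S3: 1.4 x 10^-94 = (0.0068)^2 × [S^2-]^3  ⇒  [S^2-] = 1.4 x 10^-30 M.
For MnS: 1.3 x 10^-13 = 0.074 × [S^2-]  ⇒  [S^2-] = 1.8 × 10^-12 M.
The salt with the lower threshold [S^2-] precipitates first: Sb2S3.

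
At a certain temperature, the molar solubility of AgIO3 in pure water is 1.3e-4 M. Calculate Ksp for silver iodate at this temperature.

AgIO3(s) ⇌ Ag^+ + IO3^-
If s mol/L of AgIO3 dissolves, [Ag^+] = s and [IO3^-] = s.
Ksp = [Ag^+][IO3^-]
Ksp = (s)(s) = s^2
With s = 1.3 x 10^-4: Ksp = 1.7 × 10^-8

Ksp ≈ 1.7 x 10^-8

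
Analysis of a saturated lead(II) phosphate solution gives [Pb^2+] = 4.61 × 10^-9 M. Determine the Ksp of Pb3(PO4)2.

Ksp = 9.25e-43

Pb3(PO4)2(s) ⇌ 3 Pb^2+(aq) + 2 PO4^3-(aq)
Stoichiometry gives [PO4^3-] = (2/3)[Pb^2+] = 3.073 × 10^-9 M.
Ksp = [Pb^2+]^3[PO4^3-]^2
Ksp = (4.61 × 10^-9)^3 × (3.073 × 10^-9)^2 = 9.25 × 10^-43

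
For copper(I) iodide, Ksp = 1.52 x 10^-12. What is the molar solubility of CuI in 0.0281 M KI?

CuI(s) ⇌ Cu^+ + I^-
Ksp = [Cu^+][I^-]
If s mol/L dissolves here, [Cu^+] = s, [I^-] = 0.0281 + s ≈ 0.0281 (common-ion effect: I^- is already 0.0281 M).
Ksp ≈ s × 0.0281
s = 5.41 × 10^-11 M
Check: s = 5.4 × 10^-11 ≪ 0.0281, so the approximation is valid.

s ≈ 5.41 × 10^-11 M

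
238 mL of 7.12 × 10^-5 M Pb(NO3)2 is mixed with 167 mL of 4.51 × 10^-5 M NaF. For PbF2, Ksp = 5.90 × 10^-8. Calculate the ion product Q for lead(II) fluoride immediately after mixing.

Total volume = 238 + 167 = 405 mL.
[Pb^2+] = 7.12 x 10^-5 × (238/405) = 4.184 × 10^-5 M
[F^-] = 4.51 x 10^-5 × (167/405) = 1.860 x 10^-5 M
PbF2(s) ⇌ Pb^2+(aq) + 2 F^-(aq), so Q = [Pb^2+][F^-]^2
Q = (4.184 × 10^-5)(1.860 × 10^-5)^2 = 1.45 x 10^-14
Q < Ksp, so no precipitate of PbF2 forms.

Q = 1.45 x 10^-14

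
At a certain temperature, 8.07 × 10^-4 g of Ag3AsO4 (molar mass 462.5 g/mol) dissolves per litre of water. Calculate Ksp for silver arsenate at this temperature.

Molar solubility s = (8.07 × 10^-4 g/L) / (462.5 g/mol) = 1.745 x 10^-6 M.
Ag3AsO4(s) ⇌ 3 Ag^+ + AsO4^3-
Let s = molar solubility. Then [Ag^+] = 3s and [AsO4^3-] = s.
Ksp = [Ag^+]^3[AsO4^3-]
So Ksp = (3s)^3 × s = 27s^4
Ksp = 27 × (1.745 × 10^-6)^4 = 2.50 x 10^-22

Ksp ≈ 2.50 × 10^-22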